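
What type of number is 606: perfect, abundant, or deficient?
abundant

Proper divisors of 606: sum = 1 + 2 + 3 + 6 + 101 + 202 + 303 = 618
Since 618 > 606, 606 is abundant.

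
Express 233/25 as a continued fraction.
[9; 3, 8]

Euclidean algorithm steps:
233 = 9 × 25 + 8
25 = 3 × 8 + 1
8 = 8 × 1 + 0
Continued fraction: [9; 3, 8]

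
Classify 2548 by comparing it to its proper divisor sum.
abundant

Proper divisors of 2548: sum = 1 + 2 + 4 + 7 + 13 + 14 + 26 + 28 + ... + 196 + 364 + 637 + 1274 (17 divisors) = 3038
Since 3038 > 2548, 2548 is abundant.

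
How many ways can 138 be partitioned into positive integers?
12292341831

p(n) counts ways to write n as a sum of positive integers (order ignored).
Euler's pentagonal recurrence: p(k) = p(k-1) + p(k-2) - p(k-5) - p(k-7) + p(k-12) + p(k-15) - ... (offsets j(3j∓1)/2, signs ++--, p(0)=1, p(<0)=0).
DP table for k = 0..137: p(0)=1, p(1)=1, p(2)=2, p(3)=3, p(4)=5, p(5)=7, p(6)=11, p(7)=15, p(8)=22, p(9)=30, p(10)=42, p(11)=56, p(12)=77, p(13)=101, p(14)=135, p(15)=176, p(16)=231, p(17)=297, p(18)=385, p(19)=490, p(20)=627, p(21)=792, p(22)=1002, p(23)=1255, p(24)=1575, p(25)=1958, p(26)=2436, p(27)=3010, p(28)=3718, p(29)=4565, p(30)=5604, p(31)=6842, p(32)=8349, p(33)=10143, p(34)=12310, p(35)=14883, p(36)=17977, p(37)=21637, p(38)=26015, p(39)=31185, p(40)=37338, p(41)=44583, p(42)=53174, p(43)=63261, p(44)=75175, p(45)=89134, p(46)=105558, p(47)=124754, p(48)=147273, p(49)=173525, p(50)=204226, p(51)=239943, p(52)=281589, p(53)=329931, p(54)=386155, p(55)=451276, p(56)=526823, p(57)=614154, p(58)=715220, p(59)=831820, p(60)=966467, p(61)=1121505, p(62)=1300156, p(63)=1505499, p(64)=1741630, p(65)=2012558, p(66)=2323520, p(67)=2679689, p(68)=3087735, p(69)=3554345, p(70)=4087968, p(71)=4697205, p(72)=5392783, p(73)=6185689, p(74)=7089500, p(75)=8118264, p(76)=9289091, p(77)=10619863, p(78)=12132164, p(79)=13848650, p(80)=15796476, p(81)=18004327, p(82)=20506255, p(83)=23338469, p(84)=26543660, p(85)=30167357, p(86)=34262962, p(87)=38887673, p(88)=44108109, p(89)=49995925, p(90)=56634173, p(91)=64112359, p(92)=72533807, p(93)=82010177, p(94)=92669720, p(95)=104651419, p(96)=118114304, p(97)=133230930, p(98)=150198136, p(99)=169229875, p(100)=190569292, p(101)=214481126, p(102)=241265379, p(103)=271248950, p(104)=304801365, p(105)=342325709, p(106)=384276336, p(107)=431149389, p(108)=483502844, p(109)=541946240, p(110)=607163746, p(111)=679903203, p(112)=761002156, p(113)=851376628, p(114)=952050665, p(115)=1064144451, p(116)=1188908248, p(117)=1327710076, p(118)=1482074143, p(119)=1653668665, p(120)=1844349560, p(121)=2056148051, p(122)=2291320912, p(123)=2552338241, p(124)=2841940500, p(125)=3163127352, p(126)=3519222692, p(127)=3913864295, p(128)=4351078600, p(129)=4835271870, p(130)=5371315400, p(131)=5964539504, p(132)=6620830889, p(133)=7346629512, p(134)=8149040695, p(135)=9035836076, p(136)=10015581680, p(137)=11097645016.
Final step: p(138) = p(137) + p(136) - p(133) - p(131) + p(126) + p(123) - p(116) - p(112) + p(103) + p(98) - p(87) - p(81) + p(68) + p(61) - p(46) - p(38) + p(21) + p(12)
= 11097645016 + 10015581680 - 7346629512 - 5964539504 + 3519222692 + 2552338241 - 1188908248 - 761002156 + 271248950 + 150198136 - 38887673 - 18004327 + 3087735 + 1121505 - 105558 - 26015 + 792 + 77
= 12292341831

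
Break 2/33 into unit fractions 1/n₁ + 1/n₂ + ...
1/17 + 1/561

Greedy algorithm:
2/33: ceiling(33/2) = 17, use 1/17
1/561: ceiling(561/1) = 561, use 1/561
Result: 2/33 = 1/17 + 1/561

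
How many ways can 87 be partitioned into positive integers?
38887673

p(n) counts ways to write n as a sum of positive integers (order ignored).
Euler's pentagonal recurrence: p(k) = p(k-1) + p(k-2) - p(k-5) - p(k-7) + p(k-12) + p(k-15) - ... (offsets j(3j∓1)/2, signs ++--, p(0)=1, p(<0)=0).
DP table for k = 0..86: p(0)=1, p(1)=1, p(2)=2, p(3)=3, p(4)=5, p(5)=7, p(6)=11, p(7)=15, p(8)=22, p(9)=30, p(10)=42, p(11)=56, p(12)=77, p(13)=101, p(14)=135, p(15)=176, p(16)=231, p(17)=297, p(18)=385, p(19)=490, p(20)=627, p(21)=792, p(22)=1002, p(23)=1255, p(24)=1575, p(25)=1958, p(26)=2436, p(27)=3010, p(28)=3718, p(29)=4565, p(30)=5604, p(31)=6842, p(32)=8349, p(33)=10143, p(34)=12310, p(35)=14883, p(36)=17977, p(37)=21637, p(38)=26015, p(39)=31185, p(40)=37338, p(41)=44583, p(42)=53174, p(43)=63261, p(44)=75175, p(45)=89134, p(46)=105558, p(47)=124754, p(48)=147273, p(49)=173525, p(50)=204226, p(51)=239943, p(52)=281589, p(53)=329931, p(54)=386155, p(55)=451276, p(56)=526823, p(57)=614154, p(58)=715220, p(59)=831820, p(60)=966467, p(61)=1121505, p(62)=1300156, p(63)=1505499, p(64)=1741630, p(65)=2012558, p(66)=2323520, p(67)=2679689, p(68)=3087735, p(69)=3554345, p(70)=4087968, p(71)=4697205, p(72)=5392783, p(73)=6185689, p(74)=7089500, p(75)=8118264, p(76)=9289091, p(77)=10619863, p(78)=12132164, p(79)=13848650, p(80)=15796476, p(81)=18004327, p(82)=20506255, p(83)=23338469, p(84)=26543660, p(85)=30167357, p(86)=34262962.
Final step: p(87) = p(86) + p(85) - p(82) - p(80) + p(75) + p(72) - p(65) - p(61) + p(52) + p(47) - p(36) - p(30) + p(17) + p(10)
= 34262962 + 30167357 - 20506255 - 15796476 + 8118264 + 5392783 - 2012558 - 1121505 + 281589 + 124754 - 17977 - 5604 + 297 + 42
= 38887673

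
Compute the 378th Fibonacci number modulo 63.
55

Matrix identity: Q^n = [[F_(n+1), F_n], [F_n, F_(n-1)]] with Q = [[1,1],[1,0]].
n = 378 = 101111010₂. Square-and-multiply, entries mod 63:
Q^1 = [[1,1],[1,0]]
Q^2 = (Q^1)² = [[2,1],[1,1]]
Q^5 = (Q^2)²·Q = [[8,5],[5,3]]
Q^11 = (Q^5)²·Q = [[18,26],[26,55]]
Q^23 = (Q^11)²·Q = [[0,55],[55,8]]
Q^47 = (Q^23)²·Q = [[0,1],[1,62]]
Q^94 = (Q^47)² = [[1,62],[62,2]]
Q^189 = (Q^94)²·Q = [[62,2],[2,60]]
Q^378 = (Q^189)² = [[5,55],[55,13]]
F_378 mod 63 = Q^378[0][1] = 55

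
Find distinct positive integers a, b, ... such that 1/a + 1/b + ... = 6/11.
1/2 + 1/22

Greedy algorithm:
6/11: ceiling(11/6) = 2, use 1/2
1/22: ceiling(22/1) = 22, use 1/22
Result: 6/11 = 1/2 + 1/22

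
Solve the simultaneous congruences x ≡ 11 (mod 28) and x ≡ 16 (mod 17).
67

Using Chinese Remainder Theorem:
M = 28 × 17 = 476
M1 = 17, M2 = 28
y1 = 17^(-1) mod 28 = 5
y2 = 28^(-1) mod 17 = 14
x = (11×17×5 + 16×28×14) mod 476 = 67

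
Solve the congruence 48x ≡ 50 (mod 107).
x ≡ 59 (mod 107)

gcd(48, 107) = 1, which divides 50, so solutions exist.
Find 48^(-1) mod 107 by the extended Euclidean algorithm:
107 = 2 × 48 + 11  ⟹  11 = (1)·107 + (-2)·48
48 = 4 × 11 + 4  ⟹  4 = (-4)·107 + (9)·48
11 = 2 × 4 + 3  ⟹  3 = (9)·107 + (-20)·48
4 = 1 × 3 + 1  ⟹  1 = (-13)·107 + (29)·48
So (29)·48 ≡ 1 (mod 107), i.e. 48^(-1) ≡ 29 (mod 107).
x ≡ 29 × 50 = 1450 ≡ 59 (mod 107).
Check: 48 × 59 = 2832 ≡ 50 (mod 107).
Unique solution: x ≡ 59 (mod 107)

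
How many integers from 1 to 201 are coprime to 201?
132

201 = 3 × 67
φ(n) = n × ∏(1 - 1/p) for each prime p dividing n
φ(201) = 201 × (1 - 1/3) × (1 - 1/67) = 132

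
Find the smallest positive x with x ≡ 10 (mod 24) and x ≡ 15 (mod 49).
946

Using Chinese Remainder Theorem:
M = 24 × 49 = 1176
M1 = 49, M2 = 24
y1 = 49^(-1) mod 24 = 1
y2 = 24^(-1) mod 49 = 47
x = (10×49×1 + 15×24×47) mod 1176 = 946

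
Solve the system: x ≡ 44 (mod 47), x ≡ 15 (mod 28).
1219

Using Chinese Remainder Theorem:
M = 47 × 28 = 1316
M1 = 28, M2 = 47
y1 = 28^(-1) mod 47 = 42
y2 = 47^(-1) mod 28 = 3
x = (44×28×42 + 15×47×3) mod 1316 = 1219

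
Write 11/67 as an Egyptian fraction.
1/7 + 1/47 + 1/22043

Greedy algorithm:
11/67: ceiling(67/11) = 7, use 1/7
10/469: ceiling(469/10) = 47, use 1/47
1/22043: ceiling(22043/1) = 22043, use 1/22043
Result: 11/67 = 1/7 + 1/47 + 1/22043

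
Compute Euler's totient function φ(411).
272

411 = 3 × 137
φ(n) = n × ∏(1 - 1/p) for each prime p dividing n
φ(411) = 411 × (1 - 1/3) × (1 - 1/137) = 272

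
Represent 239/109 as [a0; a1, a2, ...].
[2; 5, 5, 4]

Euclidean algorithm steps:
239 = 2 × 109 + 21
109 = 5 × 21 + 4
21 = 5 × 4 + 1
4 = 4 × 1 + 0
Continued fraction: [2; 5, 5, 4]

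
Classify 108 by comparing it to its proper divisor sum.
abundant

Proper divisors of 108: sum = 1 + 2 + 3 + 4 + 6 + 9 + 12 + 18 + 27 + 36 + 54 = 172
Since 172 > 108, 108 is abundant.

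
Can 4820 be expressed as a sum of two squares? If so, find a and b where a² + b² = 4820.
14² + 68² (a=14, b=68)

Factorization: 4820 = 2^2 × 5 × 241
By Fermat: n is sum of two squares iff every prime p ≡ 3 (mod 4) appears to even power.
All primes ≡ 3 (mod 4) appear to even power.
Search a = 0, 1, 2, … for 4820 - a² a perfect square: first hit at a = 14: 4820 - 196 = 4624 = 68².
4820 = 14² + 68² = 196 + 4624 ✓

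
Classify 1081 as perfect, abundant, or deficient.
deficient

Proper divisors of 1081: sum = 1 + 23 + 47 = 71
Since 71 < 1081, 1081 is deficient.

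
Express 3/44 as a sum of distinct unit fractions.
1/15 + 1/660

Greedy algorithm:
3/44: ceiling(44/3) = 15, use 1/15
1/660: ceiling(660/1) = 660, use 1/660
Result: 3/44 = 1/15 + 1/660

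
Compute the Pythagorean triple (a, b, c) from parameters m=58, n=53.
(555, 6148, 6173)

Euclid's formula: a = m² - n², b = 2mn, c = m² + n²
m = 58, n = 53
a = 58² - 53² = 3364 - 2809 = 555
b = 2 × 58 × 53 = 6148
c = 58² + 53² = 3364 + 2809 = 6173
Verification: 555² + 6148² = 308025 + 37797904 = 38105929 = 6173² ✓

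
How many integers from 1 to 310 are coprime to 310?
120

310 = 2 × 5 × 31
φ(n) = n × ∏(1 - 1/p) for each prime p dividing n
φ(310) = 310 × (1 - 1/2) × (1 - 1/5) × (1 - 1/31) = 120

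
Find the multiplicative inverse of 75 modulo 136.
107

gcd(75, 136) = 1, so the inverse exists.
Extended Euclidean algorithm on (136, 75):
136 = 1 × 75 + 61  ⟹  61 = (1)·136 + (-1)·75
75 = 1 × 61 + 14  ⟹  14 = (-1)·136 + (2)·75
61 = 4 × 14 + 5  ⟹  5 = (5)·136 + (-9)·75
14 = 2 × 5 + 4  ⟹  4 = (-11)·136 + (20)·75
5 = 1 × 4 + 1  ⟹  1 = (16)·136 + (-29)·75
So (-29)·75 ≡ 1 (mod 136), i.e. 75^(-1) ≡ -29 ≡ 107 (mod 136).
Check: 75 × 107 = 8025 ≡ 1 (mod 136)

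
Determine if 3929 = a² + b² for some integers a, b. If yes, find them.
35² + 52² (a=35, b=52)

Factorization: 3929 = 3929
By Fermat: n is sum of two squares iff every prime p ≡ 3 (mod 4) appears to even power.
All primes ≡ 3 (mod 4) appear to even power.
Search a = 0, 1, 2, … for 3929 - a² a perfect square: first hit at a = 35: 3929 - 1225 = 2704 = 52².
3929 = 35² + 52² = 1225 + 2704 ✓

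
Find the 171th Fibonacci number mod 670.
24

Matrix identity: Q^n = [[F_(n+1), F_n], [F_n, F_(n-1)]] with Q = [[1,1],[1,0]].
n = 171 = 10101011₂. Square-and-multiply, entries mod 670:
Q^1 = [[1,1],[1,0]]
Q^2 = (Q^1)² = [[2,1],[1,1]]
Q^5 = (Q^2)²·Q = [[8,5],[5,3]]
Q^10 = (Q^5)² = [[89,55],[55,34]]
Q^21 = (Q^10)²·Q = [[291,226],[226,65]]
Q^42 = (Q^21)² = [[417,56],[56,361]]
Q^85 = (Q^42)²·Q = [[163,145],[145,18]]
Q^171 = (Q^85)²·Q = [[139,24],[24,115]]
F_171 mod 670 = Q^171[0][1] = 24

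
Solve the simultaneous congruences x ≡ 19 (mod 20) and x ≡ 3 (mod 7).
59

Using Chinese Remainder Theorem:
M = 20 × 7 = 140
M1 = 7, M2 = 20
y1 = 7^(-1) mod 20 = 3
y2 = 20^(-1) mod 7 = 6
x = (19×7×3 + 3×20×6) mod 140 = 59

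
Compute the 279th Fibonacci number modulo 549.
88

Matrix identity: Q^n = [[F_(n+1), F_n], [F_n, F_(n-1)]] with Q = [[1,1],[1,0]].
n = 279 = 100010111₂. Square-and-multiply, entries mod 549:
Q^1 = [[1,1],[1,0]]
Q^2 = (Q^1)² = [[2,1],[1,1]]
Q^4 = (Q^2)² = [[5,3],[3,2]]
Q^8 = (Q^4)² = [[34,21],[21,13]]
Q^17 = (Q^8)²·Q = [[388,499],[499,438]]
Q^34 = (Q^17)² = [[422,424],[424,547]]
Q^69 = (Q^34)²·Q = [[116,461],[461,204]]
Q^139 = (Q^69)²·Q = [[177,338],[338,388]]
Q^279 = (Q^139)²·Q = [[6,88],[88,467]]
F_279 mod 549 = Q^279[0][1] = 88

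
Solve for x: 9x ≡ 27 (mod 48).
x ≡ 3 (mod 16)

gcd(9, 48) = 3, which divides 27, so solutions exist.
Divide through by 3: 3x ≡ 9 (mod 16).
Find 3^(-1) mod 16 by the extended Euclidean algorithm:
16 = 5 × 3 + 1  ⟹  1 = (1)·16 + (-5)·3
So (-5)·3 ≡ 1 (mod 16), i.e. 3^(-1) ≡ -5 ≡ 11 (mod 16).
x ≡ 11 × 9 = 99 ≡ 3 (mod 16).
Check: 9 × 3 = 27 ≡ 27 (mod 48).
x ≡ 3 (mod 16), giving 3 solutions mod 48.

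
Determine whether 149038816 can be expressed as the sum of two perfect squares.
Not possible

Factorization: 149038816 = 2^5 × 167^3
By Fermat: n is sum of two squares iff every prime p ≡ 3 (mod 4) appears to even power.
Prime(s) ≡ 3 (mod 4) with odd exponent: [(167, 3)]
Therefore 149038816 cannot be expressed as a² + b².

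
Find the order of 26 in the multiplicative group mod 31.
6

31 is prime, so ord(26) divides φ(31) = 30.
Divisors of 30: 1, 2, 3, 5, 6, 10, 15, 30.
Repeated squaring: 26^1 ≡ 26, 26^2 ≡ 25, 26^4 ≡ 5, 26^8 ≡ 25, 26^16 ≡ 5 (mod 31).
Test 26^d mod 31 for each divisor d in increasing order:
26^1 ≡ 26
26^2 ≡ 25
26^3 = 26^2·26^1 ≡ 30
26^5 = 26^4·26^1 ≡ 6
26^6 = 26^4·26^2 ≡ 1  ← first divisor giving 1
The order is 6.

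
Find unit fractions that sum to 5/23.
1/5 + 1/58 + 1/6670

Greedy algorithm:
5/23: ceiling(23/5) = 5, use 1/5
2/115: ceiling(115/2) = 58, use 1/58
1/6670: ceiling(6670/1) = 6670, use 1/6670
Result: 5/23 = 1/5 + 1/58 + 1/6670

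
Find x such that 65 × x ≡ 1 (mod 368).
17

gcd(65, 368) = 1, so the inverse exists.
Extended Euclidean algorithm on (368, 65):
368 = 5 × 65 + 43  ⟹  43 = (1)·368 + (-5)·65
65 = 1 × 43 + 22  ⟹  22 = (-1)·368 + (6)·65
43 = 1 × 22 + 21  ⟹  21 = (2)·368 + (-11)·65
22 = 1 × 21 + 1  ⟹  1 = (-3)·368 + (17)·65
So (17)·65 ≡ 1 (mod 368), i.e. 65^(-1) ≡ 17 (mod 368).
Check: 65 × 17 = 1105 ≡ 1 (mod 368)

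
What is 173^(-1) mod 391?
278

gcd(173, 391) = 1, so the inverse exists.
Extended Euclidean algorithm on (391, 173):
391 = 2 × 173 + 45  ⟹  45 = (1)·391 + (-2)·173
173 = 3 × 45 + 38  ⟹  38 = (-3)·391 + (7)·173
45 = 1 × 38 + 7  ⟹  7 = (4)·391 + (-9)·173
38 = 5 × 7 + 3  ⟹  3 = (-23)·391 + (52)·173
7 = 2 × 3 + 1  ⟹  1 = (50)·391 + (-113)·173
So (-113)·173 ≡ 1 (mod 391), i.e. 173^(-1) ≡ -113 ≡ 278 (mod 391).
Check: 173 × 278 = 48094 ≡ 1 (mod 391)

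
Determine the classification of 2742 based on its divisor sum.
abundant

Proper divisors of 2742: sum = 1 + 2 + 3 + 6 + 457 + 914 + 1371 = 2754
Since 2754 > 2742, 2742 is abundant.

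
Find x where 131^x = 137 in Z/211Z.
14

Baby-step giant-step with step n = ⌈√211⌉ = 15.
Baby steps 131^j mod 211 (j:value) for j=0..14: 0:1, 1:131, 2:70, 3:97, 4:47, 5:38, 6:125, 7:128, 8:99, 9:98, 10:178, 11:108, 12:11, 13:175, 14:137.
h = 137 is already in the table at j=14, so x = 14.
Check: 131^14 ≡ 137 (mod 211).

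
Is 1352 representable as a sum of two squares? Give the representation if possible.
14² + 34² (a=14, b=34)

Factorization: 1352 = 2^3 × 13^2
By Fermat: n is sum of two squares iff every prime p ≡ 3 (mod 4) appears to even power.
All primes ≡ 3 (mod 4) appear to even power.
Search a = 0, 1, 2, … for 1352 - a² a perfect square: first hit at a = 14: 1352 - 196 = 1156 = 34².
1352 = 14² + 34² = 196 + 1156 ✓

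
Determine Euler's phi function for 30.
8

30 = 2 × 3 × 5
φ(n) = n × ∏(1 - 1/p) for each prime p dividing n
φ(30) = 30 × (1 - 1/2) × (1 - 1/3) × (1 - 1/5) = 8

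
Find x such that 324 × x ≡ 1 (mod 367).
128

gcd(324, 367) = 1, so the inverse exists.
Extended Euclidean algorithm on (367, 324):
367 = 1 × 324 + 43  ⟹  43 = (1)·367 + (-1)·324
324 = 7 × 43 + 23  ⟹  23 = (-7)·367 + (8)·324
43 = 1 × 23 + 20  ⟹  20 = (8)·367 + (-9)·324
23 = 1 × 20 + 3  ⟹  3 = (-15)·367 + (17)·324
20 = 6 × 3 + 2  ⟹  2 = (98)·367 + (-111)·324
3 = 1 × 2 + 1  ⟹  1 = (-113)·367 + (128)·324
So (128)·324 ≡ 1 (mod 367), i.e. 324^(-1) ≡ 128 (mod 367).
Check: 324 × 128 = 41472 ≡ 1 (mod 367)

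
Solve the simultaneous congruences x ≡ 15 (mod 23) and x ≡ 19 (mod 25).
544

Using Chinese Remainder Theorem:
M = 23 × 25 = 575
M1 = 25, M2 = 23
y1 = 25^(-1) mod 23 = 12
y2 = 23^(-1) mod 25 = 12
x = (15×25×12 + 19×23×12) mod 575 = 544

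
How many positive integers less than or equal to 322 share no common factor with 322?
132

322 = 2 × 7 × 23
φ(n) = n × ∏(1 - 1/p) for each prime p dividing n
φ(322) = 322 × (1 - 1/2) × (1 - 1/7) × (1 - 1/23) = 132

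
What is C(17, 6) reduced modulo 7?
0

Using Lucas' theorem:
Write n=17 and k=6 in base 7:
n in base 7: [2, 3]
k in base 7: [0, 6]
C(17,6) mod 7 = ∏ C(n_i, k_i) mod 7
Digit binomials (mod 7): C(2,0) = 1; C(3,6) = 0 (k_i > n_i)
Product: 1 × 0 = 0 ≡ 0 (mod 7)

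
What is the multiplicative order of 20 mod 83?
82

83 is prime, so ord(20) divides φ(83) = 82.
Divisors of 82: 1, 2, 41, 82.
Repeated squaring: 20^1 ≡ 20, 20^2 ≡ 68, 20^4 ≡ 59, 20^8 ≡ 78, 20^16 ≡ 25, 20^32 ≡ 44, 20^64 ≡ 27 (mod 83).
Test 20^d mod 83 for each divisor d in increasing order:
20^1 ≡ 20
20^2 ≡ 68
20^41 = 20^32·20^8·20^1 ≡ 82
20^82 = 20^64·20^16·20^2 ≡ 1  ← first divisor giving 1
The order is 82.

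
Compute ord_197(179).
196

197 is prime, so ord(179) divides φ(197) = 196.
Divisors of 196: 1, 2, 4, 7, 14, 28, 49, 98, 196.
Repeated squaring: 179^1 ≡ 179, 179^2 ≡ 127, 179^4 ≡ 172, 179^8 ≡ 34, 179^16 ≡ 171, 179^32 ≡ 85, 179^64 ≡ 133, 179^128 ≡ 156 (mod 197).
Test 179^d mod 197 for each divisor d in increasing order:
179^1 ≡ 179
179^2 ≡ 127
179^4 ≡ 172
179^7 = 179^4·179^2·179^1 ≡ 20
179^14 = 179^8·179^4·179^2 ≡ 6
179^28 = 179^16·179^8·179^4 ≡ 36
179^49 = 179^32·179^16·179^1 ≡ 183
179^98 = 179^64·179^32·179^2 ≡ 196
179^196 = 179^128·179^64·179^4 ≡ 1  ← first divisor giving 1
The order is 196.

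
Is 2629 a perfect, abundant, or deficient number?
deficient

Proper divisors of 2629: sum = 1 + 11 + 239 = 251
Since 251 < 2629, 2629 is deficient.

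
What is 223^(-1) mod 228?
91

gcd(223, 228) = 1, so the inverse exists.
Extended Euclidean algorithm on (228, 223):
228 = 1 × 223 + 5  ⟹  5 = (1)·228 + (-1)·223
223 = 44 × 5 + 3  ⟹  3 = (-44)·228 + (45)·223
5 = 1 × 3 + 2  ⟹  2 = (45)·228 + (-46)·223
3 = 1 × 2 + 1  ⟹  1 = (-89)·228 + (91)·223
So (91)·223 ≡ 1 (mod 228), i.e. 223^(-1) ≡ 91 (mod 228).
Check: 223 × 91 = 20293 ≡ 1 (mod 228)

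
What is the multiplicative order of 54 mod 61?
60

61 is prime, so ord(54) divides φ(61) = 60.
Divisors of 60: 1, 2, 3, 4, 5, 6, 10, 12, 15, 20, 30, 60.
Repeated squaring: 54^1 ≡ 54, 54^2 ≡ 49, 54^4 ≡ 22, 54^8 ≡ 57, 54^16 ≡ 16, 54^32 ≡ 12 (mod 61).
Test 54^d mod 61 for each divisor d in increasing order:
54^1 ≡ 54
54^2 ≡ 49
54^3 = 54^2·54^1 ≡ 23
54^4 ≡ 22
54^5 = 54^4·54^1 ≡ 29
54^6 = 54^4·54^2 ≡ 41
54^10 = 54^8·54^2 ≡ 48
54^12 = 54^8·54^4 ≡ 34
54^15 = 54^8·54^4·54^2·54^1 ≡ 50
54^20 = 54^16·54^4 ≡ 47
54^30 = 54^16·54^8·54^4·54^2 ≡ 60
54^60 = 54^32·54^16·54^8·54^4 ≡ 1  ← first divisor giving 1
The order is 60.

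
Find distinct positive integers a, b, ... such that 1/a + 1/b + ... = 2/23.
1/12 + 1/276

Greedy algorithm:
2/23: ceiling(23/2) = 12, use 1/12
1/276: ceiling(276/1) = 276, use 1/276
Result: 2/23 = 1/12 + 1/276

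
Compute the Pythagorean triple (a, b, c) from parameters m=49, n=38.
(957, 3724, 3845)

Euclid's formula: a = m² - n², b = 2mn, c = m² + n²
m = 49, n = 38
a = 49² - 38² = 2401 - 1444 = 957
b = 2 × 49 × 38 = 3724
c = 49² + 38² = 2401 + 1444 = 3845
Verification: 957² + 3724² = 915849 + 13868176 = 14784025 = 3845² ✓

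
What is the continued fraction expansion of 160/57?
[2; 1, 4, 5, 2]

Euclidean algorithm steps:
160 = 2 × 57 + 46
57 = 1 × 46 + 11
46 = 4 × 11 + 2
11 = 5 × 2 + 1
2 = 2 × 1 + 0
Continued fraction: [2; 1, 4, 5, 2]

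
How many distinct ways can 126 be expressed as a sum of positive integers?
3519222692

p(n) counts ways to write n as a sum of positive integers (order ignored).
Euler's pentagonal recurrence: p(k) = p(k-1) + p(k-2) - p(k-5) - p(k-7) + p(k-12) + p(k-15) - ... (offsets j(3j∓1)/2, signs ++--, p(0)=1, p(<0)=0).
DP table for k = 0..125: p(0)=1, p(1)=1, p(2)=2, p(3)=3, p(4)=5, p(5)=7, p(6)=11, p(7)=15, p(8)=22, p(9)=30, p(10)=42, p(11)=56, p(12)=77, p(13)=101, p(14)=135, p(15)=176, p(16)=231, p(17)=297, p(18)=385, p(19)=490, p(20)=627, p(21)=792, p(22)=1002, p(23)=1255, p(24)=1575, p(25)=1958, p(26)=2436, p(27)=3010, p(28)=3718, p(29)=4565, p(30)=5604, p(31)=6842, p(32)=8349, p(33)=10143, p(34)=12310, p(35)=14883, p(36)=17977, p(37)=21637, p(38)=26015, p(39)=31185, p(40)=37338, p(41)=44583, p(42)=53174, p(43)=63261, p(44)=75175, p(45)=89134, p(46)=105558, p(47)=124754, p(48)=147273, p(49)=173525, p(50)=204226, p(51)=239943, p(52)=281589, p(53)=329931, p(54)=386155, p(55)=451276, p(56)=526823, p(57)=614154, p(58)=715220, p(59)=831820, p(60)=966467, p(61)=1121505, p(62)=1300156, p(63)=1505499, p(64)=1741630, p(65)=2012558, p(66)=2323520, p(67)=2679689, p(68)=3087735, p(69)=3554345, p(70)=4087968, p(71)=4697205, p(72)=5392783, p(73)=6185689, p(74)=7089500, p(75)=8118264, p(76)=9289091, p(77)=10619863, p(78)=12132164, p(79)=13848650, p(80)=15796476, p(81)=18004327, p(82)=20506255, p(83)=23338469, p(84)=26543660, p(85)=30167357, p(86)=34262962, p(87)=38887673, p(88)=44108109, p(89)=49995925, p(90)=56634173, p(91)=64112359, p(92)=72533807, p(93)=82010177, p(94)=92669720, p(95)=104651419, p(96)=118114304, p(97)=133230930, p(98)=150198136, p(99)=169229875, p(100)=190569292, p(101)=214481126, p(102)=241265379, p(103)=271248950, p(104)=304801365, p(105)=342325709, p(106)=384276336, p(107)=431149389, p(108)=483502844, p(109)=541946240, p(110)=607163746, p(111)=679903203, p(112)=761002156, p(113)=851376628, p(114)=952050665, p(115)=1064144451, p(116)=1188908248, p(117)=1327710076, p(118)=1482074143, p(119)=1653668665, p(120)=1844349560, p(121)=2056148051, p(122)=2291320912, p(123)=2552338241, p(124)=2841940500, p(125)=3163127352.
Final step: p(126) = p(125) + p(124) - p(121) - p(119) + p(114) + p(111) - p(104) - p(100) + p(91) + p(86) - p(75) - p(69) + p(56) + p(49) - p(34) - p(26) + p(9) + p(0)
= 3163127352 + 2841940500 - 2056148051 - 1653668665 + 952050665 + 679903203 - 304801365 - 190569292 + 64112359 + 34262962 - 8118264 - 3554345 + 526823 + 173525 - 12310 - 2436 + 30 + 1
= 3519222692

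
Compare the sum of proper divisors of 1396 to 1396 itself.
deficient

Proper divisors of 1396: sum = 1 + 2 + 4 + 349 + 698 = 1054
Since 1054 < 1396, 1396 is deficient.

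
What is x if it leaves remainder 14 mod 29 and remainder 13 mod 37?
420

Using Chinese Remainder Theorem:
M = 29 × 37 = 1073
M1 = 37, M2 = 29
y1 = 37^(-1) mod 29 = 11
y2 = 29^(-1) mod 37 = 23
x = (14×37×11 + 13×29×23) mod 1073 = 420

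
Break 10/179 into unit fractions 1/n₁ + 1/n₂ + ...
1/18 + 1/3222

Greedy algorithm:
10/179: ceiling(179/10) = 18, use 1/18
1/3222: ceiling(3222/1) = 3222, use 1/3222
Result: 10/179 = 1/18 + 1/3222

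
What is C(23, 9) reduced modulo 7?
3

Using Lucas' theorem:
Write n=23 and k=9 in base 7:
n in base 7: [3, 2]
k in base 7: [1, 2]
C(23,9) mod 7 = ∏ C(n_i, k_i) mod 7
Digit binomials (mod 7): C(3,1) = 3; C(2,2) = 1
Product: 3 × 1 = 3 ≡ 3 (mod 7)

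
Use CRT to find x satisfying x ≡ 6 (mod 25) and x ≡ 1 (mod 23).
231

Using Chinese Remainder Theorem:
M = 25 × 23 = 575
M1 = 23, M2 = 25
y1 = 23^(-1) mod 25 = 12
y2 = 25^(-1) mod 23 = 12
x = (6×23×12 + 1×25×12) mod 575 = 231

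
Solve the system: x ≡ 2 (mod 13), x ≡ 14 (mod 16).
158

Using Chinese Remainder Theorem:
M = 13 × 16 = 208
M1 = 16, M2 = 13
y1 = 16^(-1) mod 13 = 9
y2 = 13^(-1) mod 16 = 5
x = (2×16×9 + 14×13×5) mod 208 = 158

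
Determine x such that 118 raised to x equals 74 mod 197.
65

Baby-step giant-step with step n = ⌈√197⌉ = 15.
Baby steps 118^j mod 197 (j:value) for j=0..14: 0:1, 1:118, 2:134, 3:52, 4:29, 5:73, 6:143, 7:129, 8:53, 9:147, 10:10, 11:195, 12:158, 13:126, 14:93.
Giant-step multiplier: 118^(-15) ≡ 118^(196-15) = 118^181 ≡ 180 (mod 197).
Giant steps γ_i = 74·180^i mod 197: γ_0=74, γ_1=121, γ_2=110, γ_3=100, γ_4=73 (in table at j=5).
x = i·n + j = 4·15 + 5 = 65.
Check: 118^65 ≡ 74 (mod 197).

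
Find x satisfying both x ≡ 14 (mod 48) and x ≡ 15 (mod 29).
1262

Using Chinese Remainder Theorem:
M = 48 × 29 = 1392
M1 = 29, M2 = 48
y1 = 29^(-1) mod 48 = 5
y2 = 48^(-1) mod 29 = 26
x = (14×29×5 + 15×48×26) mod 1392 = 1262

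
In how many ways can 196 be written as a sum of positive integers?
2814570987591

p(n) counts ways to write n as a sum of positive integers (order ignored).
Euler's pentagonal recurrence: p(k) = p(k-1) + p(k-2) - p(k-5) - p(k-7) + p(k-12) + p(k-15) - ... (offsets j(3j∓1)/2, signs ++--, p(0)=1, p(<0)=0).
DP table for k = 0..195: p(0)=1, p(1)=1, p(2)=2, p(3)=3, p(4)=5, p(5)=7, p(6)=11, p(7)=15, p(8)=22, p(9)=30, p(10)=42, p(11)=56, p(12)=77, p(13)=101, p(14)=135, p(15)=176, p(16)=231, p(17)=297, p(18)=385, p(19)=490, p(20)=627, p(21)=792, p(22)=1002, p(23)=1255, p(24)=1575, p(25)=1958, p(26)=2436, p(27)=3010, p(28)=3718, p(29)=4565, p(30)=5604, p(31)=6842, p(32)=8349, p(33)=10143, p(34)=12310, p(35)=14883, p(36)=17977, p(37)=21637, p(38)=26015, p(39)=31185, p(40)=37338, p(41)=44583, p(42)=53174, p(43)=63261, p(44)=75175, p(45)=89134, p(46)=105558, p(47)=124754, p(48)=147273, p(49)=173525, p(50)=204226, p(51)=239943, p(52)=281589, p(53)=329931, p(54)=386155, p(55)=451276, p(56)=526823, p(57)=614154, p(58)=715220, p(59)=831820, p(60)=966467, p(61)=1121505, p(62)=1300156, p(63)=1505499, p(64)=1741630, p(65)=2012558, p(66)=2323520, p(67)=2679689, p(68)=3087735, p(69)=3554345, p(70)=4087968, p(71)=4697205, p(72)=5392783, p(73)=6185689, p(74)=7089500, p(75)=8118264, p(76)=9289091, p(77)=10619863, p(78)=12132164, p(79)=13848650, p(80)=15796476, p(81)=18004327, p(82)=20506255, p(83)=23338469, p(84)=26543660, p(85)=30167357, p(86)=34262962, p(87)=38887673, p(88)=44108109, p(89)=49995925, p(90)=56634173, p(91)=64112359, p(92)=72533807, p(93)=82010177, p(94)=92669720, p(95)=104651419, p(96)=118114304, p(97)=133230930, p(98)=150198136, p(99)=169229875, p(100)=190569292, p(101)=214481126, p(102)=241265379, p(103)=271248950, p(104)=304801365, p(105)=342325709, p(106)=384276336, p(107)=431149389, p(108)=483502844, p(109)=541946240, p(110)=607163746, p(111)=679903203, p(112)=761002156, p(113)=851376628, p(114)=952050665, p(115)=1064144451, p(116)=1188908248, p(117)=1327710076, p(118)=1482074143, p(119)=1653668665, p(120)=1844349560, p(121)=2056148051, p(122)=2291320912, p(123)=2552338241, p(124)=2841940500, p(125)=3163127352, p(126)=3519222692, p(127)=3913864295, p(128)=4351078600, p(129)=4835271870, p(130)=5371315400, p(131)=5964539504, p(132)=6620830889, p(133)=7346629512, p(134)=8149040695, p(135)=9035836076, p(136)=10015581680, p(137)=11097645016, p(138)=12292341831, p(139)=13610949895, p(140)=15065878135, p(141)=16670689208, p(142)=18440293320, p(143)=20390982757, p(144)=22540654445, p(145)=24908858009, p(146)=27517052599, p(147)=30388671978, p(148)=33549419497, p(149)=37027355200, p(150)=40853235313, p(151)=45060624582, p(152)=49686288421, p(153)=54770336324, p(154)=60356673280, p(155)=66493182097, p(156)=73232243759, p(157)=80630964769, p(158)=88751778802, p(159)=97662728555, p(160)=107438159466, p(161)=118159068427, p(162)=129913904637, p(163)=142798995930, p(164)=156919475295, p(165)=172389800255, p(166)=189334822579, p(167)=207890420102, p(168)=228204732751, p(169)=250438925115, p(170)=274768617130, p(171)=301384802048, p(172)=330495499613, p(173)=362326859895, p(174)=397125074750, p(175)=435157697830, p(176)=476715857290, p(177)=522115831195, p(178)=571701605655, p(179)=625846753120, p(180)=684957390936, p(181)=749474411781, p(182)=819876908323, p(183)=896684817527, p(184)=980462880430, p(185)=1071823774337, p(186)=1171432692373, p(187)=1280011042268, p(188)=1398341745571, p(189)=1527273599625, p(190)=1667727404093, p(191)=1820701100652, p(192)=1987276856363, p(193)=2168627105469, p(194)=2366022741845, p(195)=2580840212973.
Final step: p(196) = p(195) + p(194) - p(191) - p(189) + p(184) + p(181) - p(174) - p(170) + p(161) + p(156) - p(145) - p(139) + p(126) + p(119) - p(104) - p(96) + p(79) + p(70) - p(51) - p(41) + p(20) + p(9)
= 2580840212973 + 2366022741845 - 1820701100652 - 1527273599625 + 980462880430 + 749474411781 - 397125074750 - 274768617130 + 118159068427 + 73232243759 - 24908858009 - 13610949895 + 3519222692 + 1653668665 - 304801365 - 118114304 + 13848650 + 4087968 - 239943 - 44583 + 627 + 30
= 2814570987591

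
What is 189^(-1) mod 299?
106

gcd(189, 299) = 1, so the inverse exists.
Extended Euclidean algorithm on (299, 189):
299 = 1 × 189 + 110  ⟹  110 = (1)·299 + (-1)·189
189 = 1 × 110 + 79  ⟹  79 = (-1)·299 + (2)·189
110 = 1 × 79 + 31  ⟹  31 = (2)·299 + (-3)·189
79 = 2 × 31 + 17  ⟹  17 = (-5)·299 + (8)·189
31 = 1 × 17 + 14  ⟹  14 = (7)·299 + (-11)·189
17 = 1 × 14 + 3  ⟹  3 = (-12)·299 + (19)·189
14 = 4 × 3 + 2  ⟹  2 = (55)·299 + (-87)·189
3 = 1 × 2 + 1  ⟹  1 = (-67)·299 + (106)·189
So (106)·189 ≡ 1 (mod 299), i.e. 189^(-1) ≡ 106 (mod 299).
Check: 189 × 106 = 20034 ≡ 1 (mod 299)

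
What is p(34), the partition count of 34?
12310

p(n) counts ways to write n as a sum of positive integers (order ignored).
Euler's pentagonal recurrence: p(k) = p(k-1) + p(k-2) - p(k-5) - p(k-7) + p(k-12) + p(k-15) - ... (offsets j(3j∓1)/2, signs ++--, p(0)=1, p(<0)=0).
DP table for k = 0..33: p(0)=1, p(1)=1, p(2)=2, p(3)=3, p(4)=5, p(5)=7, p(6)=11, p(7)=15, p(8)=22, p(9)=30, p(10)=42, p(11)=56, p(12)=77, p(13)=101, p(14)=135, p(15)=176, p(16)=231, p(17)=297, p(18)=385, p(19)=490, p(20)=627, p(21)=792, p(22)=1002, p(23)=1255, p(24)=1575, p(25)=1958, p(26)=2436, p(27)=3010, p(28)=3718, p(29)=4565, p(30)=5604, p(31)=6842, p(32)=8349, p(33)=10143.
Final step: p(34) = p(33) + p(32) - p(29) - p(27) + p(22) + p(19) - p(12) - p(8)
= 10143 + 8349 - 4565 - 3010 + 1002 + 490 - 77 - 22
= 12310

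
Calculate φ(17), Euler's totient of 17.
16

17 = 17
φ(n) = n × ∏(1 - 1/p) for each prime p dividing n
φ(17) = 17 × (1 - 1/17) = 16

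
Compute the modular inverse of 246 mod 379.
322

gcd(246, 379) = 1, so the inverse exists.
Extended Euclidean algorithm on (379, 246):
379 = 1 × 246 + 133  ⟹  133 = (1)·379 + (-1)·246
246 = 1 × 133 + 113  ⟹  113 = (-1)·379 + (2)·246
133 = 1 × 113 + 20  ⟹  20 = (2)·379 + (-3)·246
113 = 5 × 20 + 13  ⟹  13 = (-11)·379 + (17)·246
20 = 1 × 13 + 7  ⟹  7 = (13)·379 + (-20)·246
13 = 1 × 7 + 6  ⟹  6 = (-24)·379 + (37)·246
7 = 1 × 6 + 1  ⟹  1 = (37)·379 + (-57)·246
So (-57)·246 ≡ 1 (mod 379), i.e. 246^(-1) ≡ -57 ≡ 322 (mod 379).
Check: 246 × 322 = 79212 ≡ 1 (mod 379)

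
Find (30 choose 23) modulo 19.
7

Using Lucas' theorem:
Write n=30 and k=23 in base 19:
n in base 19: [1, 11]
k in base 19: [1, 4]
C(30,23) mod 19 = ∏ C(n_i, k_i) mod 19
Digit binomials (mod 19): C(1,1) = 1; C(11,4) = 330 ≡ 7
Product: 1 × 7 = 7 ≡ 7 (mod 19)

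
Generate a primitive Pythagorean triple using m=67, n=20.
(4089, 2680, 4889)

Euclid's formula: a = m² - n², b = 2mn, c = m² + n²
m = 67, n = 20
a = 67² - 20² = 4489 - 400 = 4089
b = 2 × 67 × 20 = 2680
c = 67² + 20² = 4489 + 400 = 4889
Verification: 4089² + 2680² = 16719921 + 7182400 = 23902321 = 4889² ✓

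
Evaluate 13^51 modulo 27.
19

Repeated squaring. Binary of 51 = 110011.
13^1 ≡ 13 (mod 27); 13^2 ≡ 7 (mod 27); 13^4 ≡ 22 (mod 27); 13^8 ≡ 25 (mod 27); 13^16 ≡ 4 (mod 27); 13^32 ≡ 16 (mod 27)
13^51 = 13^1 × 13^2 × 13^16 × 13^32 ≡ 19 (mod 27)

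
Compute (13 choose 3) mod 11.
0

Using Lucas' theorem:
Write n=13 and k=3 in base 11:
n in base 11: [1, 2]
k in base 11: [0, 3]
C(13,3) mod 11 = ∏ C(n_i, k_i) mod 11
Digit binomials (mod 11): C(1,0) = 1; C(2,3) = 0 (k_i > n_i)
Product: 1 × 0 = 0 ≡ 0 (mod 11)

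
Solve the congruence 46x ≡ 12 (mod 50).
x ≡ 22 (mod 25)

gcd(46, 50) = 2, which divides 12, so solutions exist.
Divide through by 2: 23x ≡ 6 (mod 25).
Find 23^(-1) mod 25 by the extended Euclidean algorithm:
25 = 1 × 23 + 2  ⟹  2 = (1)·25 + (-1)·23
23 = 11 × 2 + 1  ⟹  1 = (-11)·25 + (12)·23
So (12)·23 ≡ 1 (mod 25), i.e. 23^(-1) ≡ 12 (mod 25).
x ≡ 12 × 6 = 72 ≡ 22 (mod 25).
Check: 46 × 22 = 1012 ≡ 12 (mod 50).
x ≡ 22 (mod 25), giving 2 solutions mod 50.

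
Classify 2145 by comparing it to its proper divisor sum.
deficient

Proper divisors of 2145: sum = 1 + 3 + 5 + 11 + 13 + 15 + 33 + 39 + 55 + 65 + 143 + 165 + 195 + 429 + 715 = 1887
Since 1887 < 2145, 2145 is deficient.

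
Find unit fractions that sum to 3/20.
1/7 + 1/140

Greedy algorithm:
3/20: ceiling(20/3) = 7, use 1/7
1/140: ceiling(140/1) = 140, use 1/140
Result: 3/20 = 1/7 + 1/140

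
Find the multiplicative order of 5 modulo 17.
16

17 is prime, so ord(5) divides φ(17) = 16.
Divisors of 16: 1, 2, 4, 8, 16.
Repeated squaring: 5^1 ≡ 5, 5^2 ≡ 8, 5^4 ≡ 13, 5^8 ≡ 16, 5^16 ≡ 1 (mod 17).
Test 5^d mod 17 for each divisor d in increasing order:
5^1 ≡ 5
5^2 ≡ 8
5^4 ≡ 13
5^8 ≡ 16
5^16 ≡ 1  ← first divisor giving 1
The order is 16.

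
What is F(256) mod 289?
258

Matrix identity: Q^n = [[F_(n+1), F_n], [F_n, F_(n-1)]] with Q = [[1,1],[1,0]].
n = 256 = 100000000₂. Square-and-multiply, entries mod 289:
Q^1 = [[1,1],[1,0]]
Q^2 = (Q^1)² = [[2,1],[1,1]]
Q^4 = (Q^2)² = [[5,3],[3,2]]
Q^8 = (Q^4)² = [[34,21],[21,13]]
Q^16 = (Q^8)² = [[152,120],[120,32]]
Q^32 = (Q^16)² = [[223,116],[116,107]]
Q^64 = (Q^32)² = [[183,132],[132,51]]
Q^128 = (Q^64)² = [[49,254],[254,84]]
Q^256 = (Q^128)² = [[158,258],[258,189]]
F_256 mod 289 = Q^256[0][1] = 258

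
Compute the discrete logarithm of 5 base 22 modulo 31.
10

Baby-step giant-step with step n = ⌈√31⌉ = 6.
Baby steps 22^j mod 31 (j:value) for j=0..5: 0:1, 1:22, 2:19, 3:15, 4:20, 5:6.
Giant-step multiplier: 22^(-6) ≡ 22^(30-6) = 22^24 ≡ 4 (mod 31).
Giant steps γ_i = 5·4^i mod 31: γ_0=5, γ_1=20 (in table at j=4).
x = i·n + j = 1·6 + 4 = 10.
Check: 22^10 ≡ 5 (mod 31).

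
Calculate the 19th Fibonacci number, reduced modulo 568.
205

Matrix identity: Q^n = [[F_(n+1), F_n], [F_n, F_(n-1)]] with Q = [[1,1],[1,0]].
n = 19 = 10011₂. Square-and-multiply, entries mod 568:
Q^1 = [[1,1],[1,0]]
Q^2 = (Q^1)² = [[2,1],[1,1]]
Q^4 = (Q^2)² = [[5,3],[3,2]]
Q^9 = (Q^4)²·Q = [[55,34],[34,21]]
Q^19 = (Q^9)²·Q = [[517,205],[205,312]]
F_19 mod 568 = Q^19[0][1] = 205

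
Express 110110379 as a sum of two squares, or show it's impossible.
Not possible

Factorization: 110110379 = 41 × 139^3
By Fermat: n is sum of two squares iff every prime p ≡ 3 (mod 4) appears to even power.
Prime(s) ≡ 3 (mod 4) with odd exponent: [(139, 3)]
Therefore 110110379 cannot be expressed as a² + b².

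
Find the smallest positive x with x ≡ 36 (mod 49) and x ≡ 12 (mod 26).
428

Using Chinese Remainder Theorem:
M = 49 × 26 = 1274
M1 = 26, M2 = 49
y1 = 26^(-1) mod 49 = 17
y2 = 49^(-1) mod 26 = 17
x = (36×26×17 + 12×49×17) mod 1274 = 428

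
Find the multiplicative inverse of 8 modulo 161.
141

gcd(8, 161) = 1, so the inverse exists.
Extended Euclidean algorithm on (161, 8):
161 = 20 × 8 + 1  ⟹  1 = (1)·161 + (-20)·8
So (-20)·8 ≡ 1 (mod 161), i.e. 8^(-1) ≡ -20 ≡ 141 (mod 161).
Check: 8 × 141 = 1128 ≡ 1 (mod 161)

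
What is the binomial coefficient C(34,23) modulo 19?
16

Using Lucas' theorem:
Write n=34 and k=23 in base 19:
n in base 19: [1, 15]
k in base 19: [1, 4]
C(34,23) mod 19 = ∏ C(n_i, k_i) mod 19
Digit binomials (mod 19): C(1,1) = 1; C(15,4) = 1365 ≡ 16
Product: 1 × 16 = 16 ≡ 16 (mod 19)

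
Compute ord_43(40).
21

43 is prime, so ord(40) divides φ(43) = 42.
Divisors of 42: 1, 2, 3, 6, 7, 14, 21, 42.
Repeated squaring: 40^1 ≡ 40, 40^2 ≡ 9, 40^4 ≡ 38, 40^8 ≡ 25, 40^16 ≡ 23, 40^32 ≡ 13 (mod 43).
Test 40^d mod 43 for each divisor d in increasing order:
40^1 ≡ 40
40^2 ≡ 9
40^3 = 40^2·40^1 ≡ 16
40^6 = 40^4·40^2 ≡ 41
40^7 = 40^4·40^2·40^1 ≡ 6
40^14 = 40^8·40^4·40^2 ≡ 36
40^21 = 40^16·40^4·40^1 ≡ 1  ← first divisor giving 1
The order is 21.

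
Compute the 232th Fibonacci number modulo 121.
23

Matrix identity: Q^n = [[F_(n+1), F_n], [F_n, F_(n-1)]] with Q = [[1,1],[1,0]].
n = 232 = 11101000₂. Square-and-multiply, entries mod 121:
Q^1 = [[1,1],[1,0]]
Q^3 = (Q^1)²·Q = [[3,2],[2,1]]
Q^7 = (Q^3)²·Q = [[21,13],[13,8]]
Q^14 = (Q^7)² = [[5,14],[14,112]]
Q^29 = (Q^14)²·Q = [[44,100],[100,65]]
Q^58 = (Q^29)² = [[78,10],[10,68]]
Q^116 = (Q^58)² = [[13,8],[8,5]]
Q^232 = (Q^116)² = [[112,23],[23,89]]
F_232 mod 121 = Q^232[0][1] = 23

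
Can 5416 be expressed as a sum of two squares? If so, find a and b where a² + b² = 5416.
50² + 54² (a=50, b=54)

Factorization: 5416 = 2^3 × 677
By Fermat: n is sum of two squares iff every prime p ≡ 3 (mod 4) appears to even power.
All primes ≡ 3 (mod 4) appear to even power.
Search a = 0, 1, 2, … for 5416 - a² a perfect square: first hit at a = 50: 5416 - 2500 = 2916 = 54².
5416 = 50² + 54² = 2500 + 2916 ✓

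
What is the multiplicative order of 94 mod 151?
25

151 is prime, so ord(94) divides φ(151) = 150.
Divisors of 150: 1, 2, 3, 5, 6, 10, 15, 25, 30, 50, 75, 150.
Repeated squaring: 94^1 ≡ 94, 94^2 ≡ 78, 94^4 ≡ 44, 94^8 ≡ 124, 94^16 ≡ 125, 94^32 ≡ 72, 94^64 ≡ 50, 94^128 ≡ 84 (mod 151).
Test 94^d mod 151 for each divisor d in increasing order:
94^1 ≡ 94
94^2 ≡ 78
94^3 = 94^2·94^1 ≡ 84
94^5 = 94^4·94^1 ≡ 59
94^6 = 94^4·94^2 ≡ 110
94^10 = 94^8·94^2 ≡ 8
94^15 = 94^8·94^4·94^2·94^1 ≡ 19
94^25 = 94^16·94^8·94^1 ≡ 1  ← first divisor giving 1
The order is 25.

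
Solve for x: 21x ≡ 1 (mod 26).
5

gcd(21, 26) = 1, so the inverse exists.
Extended Euclidean algorithm on (26, 21):
26 = 1 × 21 + 5  ⟹  5 = (1)·26 + (-1)·21
21 = 4 × 5 + 1  ⟹  1 = (-4)·26 + (5)·21
So (5)·21 ≡ 1 (mod 26), i.e. 21^(-1) ≡ 5 (mod 26).
Check: 21 × 5 = 105 ≡ 1 (mod 26)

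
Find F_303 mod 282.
46

Matrix identity: Q^n = [[F_(n+1), F_n], [F_n, F_(n-1)]] with Q = [[1,1],[1,0]].
n = 303 = 100101111₂. Square-and-multiply, entries mod 282:
Q^1 = [[1,1],[1,0]]
Q^2 = (Q^1)² = [[2,1],[1,1]]
Q^4 = (Q^2)² = [[5,3],[3,2]]
Q^9 = (Q^4)²·Q = [[55,34],[34,21]]
Q^18 = (Q^9)² = [[233,46],[46,187]]
Q^37 = (Q^18)²·Q = [[149,5],[5,144]]
Q^75 = (Q^37)²·Q = [[3,230],[230,55]]
Q^151 = (Q^75)²·Q = [[261,175],[175,86]]
Q^303 = (Q^151)²·Q = [[141,46],[46,95]]
F_303 mod 282 = Q^303[0][1] = 46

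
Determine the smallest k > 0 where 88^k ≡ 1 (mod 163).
81

163 is prime, so ord(88) divides φ(163) = 162.
Divisors of 162: 1, 2, 3, 6, 9, 18, 27, 54, 81, 162.
Repeated squaring: 88^1 ≡ 88, 88^2 ≡ 83, 88^4 ≡ 43, 88^8 ≡ 56, 88^16 ≡ 39, 88^32 ≡ 54, 88^64 ≡ 145, 88^128 ≡ 161 (mod 163).
Test 88^d mod 163 for each divisor d in increasing order:
88^1 ≡ 88
88^2 ≡ 83
88^3 = 88^2·88^1 ≡ 132
88^6 = 88^4·88^2 ≡ 146
88^9 = 88^8·88^1 ≡ 38
88^18 = 88^16·88^2 ≡ 140
88^27 = 88^16·88^8·88^2·88^1 ≡ 104
88^54 = 88^32·88^16·88^4·88^2 ≡ 58
88^81 = 88^64·88^16·88^1 ≡ 1  ← first divisor giving 1
The order is 81.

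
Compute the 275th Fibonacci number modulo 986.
63

Matrix identity: Q^n = [[F_(n+1), F_n], [F_n, F_(n-1)]] with Q = [[1,1],[1,0]].
n = 275 = 100010011₂. Square-and-multiply, entries mod 986:
Q^1 = [[1,1],[1,0]]
Q^2 = (Q^1)² = [[2,1],[1,1]]
Q^4 = (Q^2)² = [[5,3],[3,2]]
Q^8 = (Q^4)² = [[34,21],[21,13]]
Q^17 = (Q^8)²·Q = [[612,611],[611,1]]
Q^34 = (Q^17)² = [[477,849],[849,614]]
Q^68 = (Q^34)² = [[784,405],[405,379]]
Q^137 = (Q^68)²·Q = [[434,727],[727,693]]
Q^275 = (Q^137)²·Q = [[26,63],[63,949]]
F_275 mod 986 = Q^275[0][1] = 63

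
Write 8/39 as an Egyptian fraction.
1/5 + 1/195

Greedy algorithm:
8/39: ceiling(39/8) = 5, use 1/5
1/195: ceiling(195/1) = 195, use 1/195
Result: 8/39 = 1/5 + 1/195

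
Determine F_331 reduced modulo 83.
5

Matrix identity: Q^n = [[F_(n+1), F_n], [F_n, F_(n-1)]] with Q = [[1,1],[1,0]].
n = 331 = 101001011₂. Square-and-multiply, entries mod 83:
Q^1 = [[1,1],[1,0]]
Q^2 = (Q^1)² = [[2,1],[1,1]]
Q^5 = (Q^2)²·Q = [[8,5],[5,3]]
Q^10 = (Q^5)² = [[6,55],[55,34]]
Q^20 = (Q^10)² = [[73,42],[42,31]]
Q^41 = (Q^20)²·Q = [[7,38],[38,52]]
Q^82 = (Q^41)² = [[82,1],[1,81]]
Q^165 = (Q^82)²·Q = [[82,2],[2,80]]
Q^331 = (Q^165)²·Q = [[80,5],[5,75]]
F_331 mod 83 = Q^331[0][1] = 5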